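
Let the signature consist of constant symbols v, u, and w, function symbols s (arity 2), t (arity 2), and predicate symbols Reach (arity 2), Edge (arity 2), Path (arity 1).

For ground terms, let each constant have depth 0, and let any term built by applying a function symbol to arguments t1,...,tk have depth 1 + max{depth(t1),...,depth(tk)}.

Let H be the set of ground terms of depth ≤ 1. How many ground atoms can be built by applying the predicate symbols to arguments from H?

903

First count ground terms of depth ≤ 1.
Write N_k for the number of ground terms of depth ≤ k. A term of depth ≤ k is either a constant or a function symbol applied to arguments of depth ≤ k−1, so N_k = 3 + N_{k-1}^2 + N_{k-1}^2.
N_0 = 3
N_1 = 3 + 3^2 + 3^2 = 21
So |H| = 21.
Each predicate of arity r yields |H|^r ground atoms (one per choice of an r-tuple from H):
  Reach: 21^2 = 441;  Edge: 21^2 = 441;  Path: 21
Total ground atoms: 441 + 441 + 21 = 903.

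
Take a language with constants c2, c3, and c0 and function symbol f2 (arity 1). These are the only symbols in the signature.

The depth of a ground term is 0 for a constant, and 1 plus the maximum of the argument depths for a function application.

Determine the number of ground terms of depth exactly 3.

Let N_k count ground terms of depth at most k. Each non-constant term of depth ≤ k is some function symbol applied to depth-≤(k−1) arguments, giving N_k = 3 + N_{k-1}.
N_0 = 3
N_1 = 3 + 3 = 6
N_2 = 3 + 6 = 9
N_3 = 3 + 9 = 12
Terms of depth exactly 3: N_3 − N_2 = 12 − 9 = 3.

3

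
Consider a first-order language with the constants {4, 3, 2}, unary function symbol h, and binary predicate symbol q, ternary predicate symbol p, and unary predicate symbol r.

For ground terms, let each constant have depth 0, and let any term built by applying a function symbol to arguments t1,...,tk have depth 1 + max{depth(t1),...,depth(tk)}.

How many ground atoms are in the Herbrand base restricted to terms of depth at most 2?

First count ground terms of depth ≤ 2.
Write N_k for the number of ground terms of depth ≤ k. A term of depth ≤ k is either a constant or a function symbol applied to arguments of depth ≤ k−1, so N_k = 3 + N_{k-1}.
N_0 = 3
N_1 = 3 + 3 = 6
N_2 = 3 + 6 = 9
Explicitly: 4, 3, 2, h(4), h(3), h(2), h(h(4)), h(h(3)), h(h(2)).
So |H| = 9.
Each predicate of arity r yields |H|^r ground atoms (one per choice of an r-tuple from H):
  q: 9^2 = 81;  p: 9^3 = 729;  r: 9
Total ground atoms: 81 + 729 + 9 = 819.

819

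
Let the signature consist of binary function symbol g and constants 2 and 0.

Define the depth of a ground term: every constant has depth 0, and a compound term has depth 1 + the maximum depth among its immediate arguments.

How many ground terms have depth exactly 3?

1408

Let N_k count ground terms of depth at most k. Each non-constant term of depth ≤ k is some function symbol applied to depth-≤(k−1) arguments, giving N_k = 2 + N_{k-1}^2.
N_0 = 2
N_1 = 2 + 2^2 = 6
N_2 = 2 + 6^2 = 38
N_3 = 2 + 38^2 = 1446
Terms of depth exactly 3: N_3 − N_2 = 1446 − 38 = 1408.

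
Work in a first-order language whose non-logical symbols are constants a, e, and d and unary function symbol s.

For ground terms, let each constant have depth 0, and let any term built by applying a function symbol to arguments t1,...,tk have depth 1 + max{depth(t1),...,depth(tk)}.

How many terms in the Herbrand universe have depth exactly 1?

Count level by level. With function symbols s/1, the terms of depth ≤ k are the 3 constants together with each function applied to depth-≤(k−1) tuples, so N_k = 3 + N_{k-1}.
N_0 = 3
N_1 = 3 + 3 = 6
Terms of depth exactly 1: N_1 − N_0 = 6 − 3 = 3.

3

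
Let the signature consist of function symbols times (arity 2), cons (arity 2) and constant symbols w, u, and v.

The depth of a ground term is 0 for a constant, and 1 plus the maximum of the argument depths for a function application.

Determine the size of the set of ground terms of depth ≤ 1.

21

Write N_k for the number of ground terms of depth ≤ k. A term of depth ≤ k is either a constant or a function symbol applied to arguments of depth ≤ k−1, so N_k = 3 + N_{k-1}^2 + N_{k-1}^2.
N_0 = 3
N_1 = 3 + 3^2 + 3^2 = 21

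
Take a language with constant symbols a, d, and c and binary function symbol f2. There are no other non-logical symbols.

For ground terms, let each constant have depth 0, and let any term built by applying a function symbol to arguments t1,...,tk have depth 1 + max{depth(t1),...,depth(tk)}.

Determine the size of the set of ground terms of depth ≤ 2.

Let N_k = |{terms of depth ≤ k}|. Then N_0 = 3 and N_k = 3 + N_{k-1}^2 for k ≥ 1 (one summand per function symbol, arity giving the exponent).
N_0 = 3
N_1 = 3 + 3^2 = 12
N_2 = 3 + 12^2 = 147

147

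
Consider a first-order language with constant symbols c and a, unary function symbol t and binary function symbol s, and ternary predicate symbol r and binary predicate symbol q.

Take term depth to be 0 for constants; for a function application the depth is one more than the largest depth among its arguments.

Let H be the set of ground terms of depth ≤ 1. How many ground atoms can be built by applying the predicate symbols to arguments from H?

First count ground terms of depth ≤ 1.
Let N_k count ground terms of depth at most k. Each non-constant term of depth ≤ k is some function symbol applied to depth-≤(k−1) arguments, giving N_k = 2 + N_{k-1} + N_{k-1}^2.
N_0 = 2
N_1 = 2 + 2 + 2^2 = 8
Explicitly: c, a, t(c), t(a), s(c, c), s(c, a), s(a, c), s(a, a).
So |H| = 8.
Ground atoms are formed by filling each argument slot of a predicate with a term from H, so an r-ary predicate gives |H|^r atoms:
  r: 8^3 = 512;  q: 8^2 = 64
Total ground atoms: 512 + 64 = 576.

576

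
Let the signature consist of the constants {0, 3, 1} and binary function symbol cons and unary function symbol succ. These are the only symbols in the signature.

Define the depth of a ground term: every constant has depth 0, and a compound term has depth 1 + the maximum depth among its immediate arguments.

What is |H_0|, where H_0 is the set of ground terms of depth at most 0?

3

Let N_k = |{terms of depth ≤ k}|. Then N_0 = 3 and N_k = 3 + N_{k-1}^2 + N_{k-1} for k ≥ 1 (one summand per function symbol, arity giving the exponent).
N_0 = 3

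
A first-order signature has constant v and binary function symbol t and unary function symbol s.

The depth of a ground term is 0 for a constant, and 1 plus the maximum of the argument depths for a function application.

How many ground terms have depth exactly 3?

Let N_k count ground terms of depth at most k. Each non-constant term of depth ≤ k is some function symbol applied to depth-≤(k−1) arguments, giving N_k = 1 + N_{k-1}^2 + N_{k-1}.
N_0 = 1
N_1 = 1 + 1^2 + 1 = 3
N_2 = 1 + 3^2 + 3 = 13
N_3 = 1 + 13^2 + 13 = 183
Terms of depth exactly 3: N_3 − N_2 = 183 − 13 = 170.

170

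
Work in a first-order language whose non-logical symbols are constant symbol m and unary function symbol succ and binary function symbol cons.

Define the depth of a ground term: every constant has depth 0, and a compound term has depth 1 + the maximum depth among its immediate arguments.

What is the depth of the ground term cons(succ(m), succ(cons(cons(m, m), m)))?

depth(succ(m)) = 1 + depth(m) = 1 + 0 = 1
depth(cons(m, m)) = 1 + max(0, 0) = 1
depth(cons(cons(m, m), m)) = 1 + max(1, 0) = 2
depth(succ(cons(cons(m, m), m))) = 1 + depth(cons(cons(m, m), m)) = 1 + 2 = 3
depth(cons(succ(m), succ(cons(cons(m, m), m)))) = 1 + max(1, 3) = 4

4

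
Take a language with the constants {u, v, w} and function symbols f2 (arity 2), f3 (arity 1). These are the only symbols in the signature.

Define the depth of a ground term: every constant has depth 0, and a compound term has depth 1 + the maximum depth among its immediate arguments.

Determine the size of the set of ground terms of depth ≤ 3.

59295

If N_k denotes the number of depth-≤k ground terms, the 3 constants give N_0 = 3, and each function symbol of arity r contributes N_{k-1}^r new terms at level k: N_k = 3 + N_{k-1}^2 + N_{k-1}.
N_0 = 3
N_1 = 3 + 3^2 + 3 = 15
N_2 = 3 + 15^2 + 15 = 243
N_3 = 3 + 243^2 + 243 = 59295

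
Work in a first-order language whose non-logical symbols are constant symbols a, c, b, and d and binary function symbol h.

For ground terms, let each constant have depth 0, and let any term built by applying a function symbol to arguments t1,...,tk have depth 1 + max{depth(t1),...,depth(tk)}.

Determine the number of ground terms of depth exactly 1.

Write N_k for the number of ground terms of depth ≤ k. A term of depth ≤ k is either a constant or a function symbol applied to arguments of depth ≤ k−1, so N_k = 4 + N_{k-1}^2.
N_0 = 4
N_1 = 4 + 4^2 = 20
Terms of depth exactly 1: N_1 − N_0 = 20 − 4 = 16.

16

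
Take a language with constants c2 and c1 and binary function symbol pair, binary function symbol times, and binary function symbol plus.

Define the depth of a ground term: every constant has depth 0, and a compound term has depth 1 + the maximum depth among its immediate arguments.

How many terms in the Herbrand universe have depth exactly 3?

1043712

If N_k denotes the number of depth-≤k ground terms, the 2 constants give N_0 = 2, and each function symbol of arity r contributes N_{k-1}^r new terms at level k: N_k = 2 + N_{k-1}^2 + N_{k-1}^2 + N_{k-1}^2.
N_0 = 2
N_1 = 2 + 2^2 + 2^2 + 2^2 = 14
N_2 = 2 + 14^2 + 14^2 + 14^2 = 590
N_3 = 2 + 590^2 + 590^2 + 590^2 = 1044302
Terms of depth exactly 3: N_3 − N_2 = 1044302 − 590 = 1043712.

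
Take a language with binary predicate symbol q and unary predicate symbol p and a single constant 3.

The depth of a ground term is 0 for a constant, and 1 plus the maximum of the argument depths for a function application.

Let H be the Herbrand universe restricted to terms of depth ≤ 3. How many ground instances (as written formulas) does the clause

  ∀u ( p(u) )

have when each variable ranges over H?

Ground terms of depth ≤ 3:
  With no function symbols every ground term is a constant, so there is exactly 1 ground term at every depth bound.
  N_0 = 1
  N_1 = 1
  N_2 = 1
  N_3 = 1
  Explicitly: 3.
So there is exactly 1 ground term available for substitution.
There is 1 variable to instantiate (u),  occurring in at least one literal, so different choices give different ground instances.
Number of ground instances = 1.

1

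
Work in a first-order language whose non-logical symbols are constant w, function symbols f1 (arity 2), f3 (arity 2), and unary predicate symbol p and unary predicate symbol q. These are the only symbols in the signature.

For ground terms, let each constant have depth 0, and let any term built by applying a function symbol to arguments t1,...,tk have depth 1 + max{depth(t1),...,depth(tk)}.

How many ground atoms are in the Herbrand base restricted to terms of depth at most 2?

38

First count ground terms of depth ≤ 2.
Let N_k = |{terms of depth ≤ k}|. Then N_0 = 1 and N_k = 1 + N_{k-1}^2 + N_{k-1}^2 for k ≥ 1 (one summand per function symbol, arity giving the exponent).
N_0 = 1
N_1 = 1 + 1^2 + 1^2 = 3
N_2 = 1 + 3^2 + 3^2 = 19
So |H| = 19.
Ground atoms are formed by filling each argument slot of a predicate with a term from H, so an r-ary predicate gives |H|^r atoms:
  p: 19;  q: 19
Total ground atoms: 19 + 19 = 38.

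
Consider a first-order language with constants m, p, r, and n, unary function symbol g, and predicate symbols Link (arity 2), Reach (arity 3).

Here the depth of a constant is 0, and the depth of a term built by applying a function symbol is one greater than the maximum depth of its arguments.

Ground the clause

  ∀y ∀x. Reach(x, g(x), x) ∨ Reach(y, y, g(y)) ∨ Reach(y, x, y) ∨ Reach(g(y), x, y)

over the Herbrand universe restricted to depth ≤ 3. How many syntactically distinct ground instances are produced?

Ground terms of depth ≤ 3:
  Let N_k = |{terms of depth ≤ k}|. Then N_0 = 4 and N_k = 4 + N_{k-1} for k ≥ 1 (one summand per function symbol, arity giving the exponent).
  N_0 = 4
  N_1 = 4 + 4 = 8
  N_2 = 4 + 8 = 12
  N_3 = 4 + 12 = 16
So there are 16 ground terms available for substitution.
Each of y, x ranges independently over the available ground terms, and distinct assignments produce distinct instances.
Number of ground instances = 16^2 = 256.

256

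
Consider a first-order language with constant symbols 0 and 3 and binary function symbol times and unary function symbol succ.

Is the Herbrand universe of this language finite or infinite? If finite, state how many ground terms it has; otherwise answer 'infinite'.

infinite

The signature has at least one function symbol (times, arity 2) and at least one constant (0).
Iterating times gives infinitely many distinct ground terms: 0, times(0, 0), times(times(0, 0), times(0, 0)), ...
So the Herbrand universe is infinite.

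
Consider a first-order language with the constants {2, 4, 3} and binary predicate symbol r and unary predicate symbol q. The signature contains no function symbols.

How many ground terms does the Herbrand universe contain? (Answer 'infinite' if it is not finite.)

There are no function symbols, so every ground term is one of the 3 constants.
The Herbrand universe is {2, 4, 3}, which is finite with 3 elements.

3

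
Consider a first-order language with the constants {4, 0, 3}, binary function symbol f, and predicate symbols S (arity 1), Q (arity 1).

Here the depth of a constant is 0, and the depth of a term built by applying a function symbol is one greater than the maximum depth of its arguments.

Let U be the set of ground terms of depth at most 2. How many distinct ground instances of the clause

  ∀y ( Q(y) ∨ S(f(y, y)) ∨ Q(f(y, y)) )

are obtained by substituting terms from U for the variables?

Ground terms of depth ≤ 2:
  If N_k denotes the number of depth-≤k ground terms, the 3 constants give N_0 = 3, and each function symbol of arity r contributes N_{k-1}^r new terms at level k: N_k = 3 + N_{k-1}^2.
  N_0 = 3
  N_1 = 3 + 3^2 = 12
  N_2 = 3 + 12^2 = 147
So there are 147 ground terms available for substitution.
The variable y ranges independently over the available ground terms, and distinct assignments produce distinct instances.
Number of ground instances = 147.

147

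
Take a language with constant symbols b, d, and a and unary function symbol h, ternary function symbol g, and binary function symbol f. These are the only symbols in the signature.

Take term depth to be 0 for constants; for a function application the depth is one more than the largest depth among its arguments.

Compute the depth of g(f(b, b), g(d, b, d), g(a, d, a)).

depth(f(b, b)) = 1 + max(0, 0) = 1
depth(g(d, b, d)) = 1 + max(0, 0, 0) = 1
depth(g(a, d, a)) = 1 + max(0, 0, 0) = 1
depth(g(f(b, b), g(d, b, d), g(a, d, a))) = 1 + max(1, 1, 1) = 2

2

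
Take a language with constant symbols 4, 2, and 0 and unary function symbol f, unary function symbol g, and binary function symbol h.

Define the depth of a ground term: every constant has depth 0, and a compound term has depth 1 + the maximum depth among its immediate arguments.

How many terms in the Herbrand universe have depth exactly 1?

If N_k denotes the number of depth-≤k ground terms, the 3 constants give N_0 = 3, and each function symbol of arity r contributes N_{k-1}^r new terms at level k: N_k = 3 + N_{k-1} + N_{k-1} + N_{k-1}^2.
N_0 = 3
N_1 = 3 + 3 + 3 + 3^2 = 18
Terms of depth exactly 1: N_1 − N_0 = 18 − 3 = 15.

15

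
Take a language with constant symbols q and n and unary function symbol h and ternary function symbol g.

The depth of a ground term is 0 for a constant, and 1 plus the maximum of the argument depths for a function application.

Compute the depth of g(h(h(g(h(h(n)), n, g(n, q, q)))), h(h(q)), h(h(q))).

6

depth(h(n)) = 1 + depth(n) = 1 + 0 = 1
depth(h(h(n))) = 1 + depth(h(n)) = 1 + 1 = 2
depth(g(n, q, q)) = 1 + max(0, 0, 0) = 1
depth(g(h(h(n)), n, g(n, q, q))) = 1 + max(2, 0, 1) = 3
depth(h(g(h(h(n)), n, g(n, q, q)))) = 1 + depth(g(h(h(n)), n, g(n, q, q))) = 1 + 3 = 4
depth(h(h(g(h(h(n)), n, g(n, q, q))))) = 1 + depth(h(g(h(h(n)), n, g(n, q, q)))) = 1 + 4 = 5
depth(h(q)) = 1 + depth(q) = 1 + 0 = 1
depth(h(h(q))) = 1 + depth(h(q)) = 1 + 1 = 2
depth(g(h(h(g(h(h(n)), n, g(n, q, q)))), h(h(q)), h(h(q)))) = 1 + max(5, 2, 2) = 6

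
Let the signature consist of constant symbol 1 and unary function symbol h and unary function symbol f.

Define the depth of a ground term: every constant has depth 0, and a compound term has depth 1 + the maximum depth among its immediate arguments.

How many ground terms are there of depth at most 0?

Write N_k for the number of ground terms of depth ≤ k. A term of depth ≤ k is either a constant or a function symbol applied to arguments of depth ≤ k−1, so N_k = 1 + N_{k-1} + N_{k-1}.
N_0 = 1
Explicitly: 1.

1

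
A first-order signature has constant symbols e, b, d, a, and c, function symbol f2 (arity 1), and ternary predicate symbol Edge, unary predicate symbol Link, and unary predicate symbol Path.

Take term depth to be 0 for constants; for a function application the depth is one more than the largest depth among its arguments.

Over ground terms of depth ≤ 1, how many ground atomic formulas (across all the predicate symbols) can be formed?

First count ground terms of depth ≤ 1.
Write N_k for the number of ground terms of depth ≤ k. A term of depth ≤ k is either a constant or a function symbol applied to arguments of depth ≤ k−1, so N_k = 5 + N_{k-1}.
N_0 = 5
N_1 = 5 + 5 = 10
Explicitly: e, b, d, a, c, f2(e), f2(b), f2(d), f2(a), f2(c).
So |H| = 10.
For each predicate symbol, the number of ground atoms is |H| raised to its arity; summing:
  Edge: 10^3 = 1000;  Link: 10;  Path: 10
Total ground atoms: 1000 + 10 + 10 = 1020.

1020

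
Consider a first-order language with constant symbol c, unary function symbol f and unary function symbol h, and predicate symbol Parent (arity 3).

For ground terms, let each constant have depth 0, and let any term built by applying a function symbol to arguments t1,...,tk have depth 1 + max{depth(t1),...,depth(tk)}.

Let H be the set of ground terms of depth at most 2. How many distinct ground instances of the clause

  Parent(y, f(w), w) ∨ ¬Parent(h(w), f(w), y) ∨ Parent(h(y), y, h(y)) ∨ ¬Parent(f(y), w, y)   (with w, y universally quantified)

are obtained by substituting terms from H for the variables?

Ground terms of depth ≤ 2:
  Write N_k for the number of ground terms of depth ≤ k. A term of depth ≤ k is either a constant or a function symbol applied to arguments of depth ≤ k−1, so N_k = 1 + N_{k-1} + N_{k-1}.
  N_0 = 1
  N_1 = 1 + 1 + 1 = 3
  N_2 = 1 + 3 + 3 = 7
  Explicitly: c, f(c), f(f(c)), f(h(c)), h(c), h(f(c)), h(h(c)).
So there are 7 ground terms available for substitution.
The body mentions every one of the 2 quantified variables; since ground terms form a free algebra, no two substitutions collapse to the same formula.
Number of ground instances = 7^2 = 49.

49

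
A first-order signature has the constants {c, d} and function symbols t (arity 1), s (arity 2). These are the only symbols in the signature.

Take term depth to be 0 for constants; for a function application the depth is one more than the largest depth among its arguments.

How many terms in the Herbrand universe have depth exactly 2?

66

Write N_k for the number of ground terms of depth ≤ k. A term of depth ≤ k is either a constant or a function symbol applied to arguments of depth ≤ k−1, so N_k = 2 + N_{k-1} + N_{k-1}^2.
N_0 = 2
N_1 = 2 + 2 + 2^2 = 8
N_2 = 2 + 8 + 8^2 = 74
Terms of depth exactly 2: N_2 − N_1 = 74 − 8 = 66.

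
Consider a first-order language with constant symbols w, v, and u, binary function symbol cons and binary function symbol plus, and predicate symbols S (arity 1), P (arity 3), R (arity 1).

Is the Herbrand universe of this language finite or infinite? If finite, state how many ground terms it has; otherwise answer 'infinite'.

The signature has at least one function symbol (cons, arity 2) and at least one constant (w).
Iterating cons gives infinitely many distinct ground terms: w, cons(w, w), cons(cons(w, w), cons(w, w)), ...
So the Herbrand universe is infinite.

infinite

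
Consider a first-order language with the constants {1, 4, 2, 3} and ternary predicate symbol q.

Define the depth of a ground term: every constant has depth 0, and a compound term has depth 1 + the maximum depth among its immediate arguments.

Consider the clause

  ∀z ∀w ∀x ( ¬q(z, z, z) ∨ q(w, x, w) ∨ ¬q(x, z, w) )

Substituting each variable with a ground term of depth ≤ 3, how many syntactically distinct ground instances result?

64

Ground terms of depth ≤ 3:
  With no function symbols every ground term is a constant, so there are exactly 4 ground terms at every depth bound.
  N_0 = 4
  N_1 = 4
  N_2 = 4
  N_3 = 4
  Explicitly: 1, 4, 2, 3.
So there are 4 ground terms available for substitution.
The clause has 3 distinct variables (z, w, x), each appearing in the body. In the free term algebra distinct substitutions yield syntactically distinct ground instances.
Number of ground instances = 4^3 = 64.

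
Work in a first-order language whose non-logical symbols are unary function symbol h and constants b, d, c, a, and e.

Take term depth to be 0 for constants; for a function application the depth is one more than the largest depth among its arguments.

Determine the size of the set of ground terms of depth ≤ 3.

20

If N_k denotes the number of depth-≤k ground terms, the 5 constants give N_0 = 5, and each function symbol of arity r contributes N_{k-1}^r new terms at level k: N_k = 5 + N_{k-1}.
N_0 = 5
N_1 = 5 + 5 = 10
N_2 = 5 + 10 = 15
N_3 = 5 + 15 = 20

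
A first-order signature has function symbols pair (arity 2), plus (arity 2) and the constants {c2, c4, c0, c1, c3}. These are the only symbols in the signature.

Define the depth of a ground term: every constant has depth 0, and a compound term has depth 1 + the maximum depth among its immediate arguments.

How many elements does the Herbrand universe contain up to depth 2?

Write N_k for the number of ground terms of depth ≤ k. A term of depth ≤ k is either a constant or a function symbol applied to arguments of depth ≤ k−1, so N_k = 5 + N_{k-1}^2 + N_{k-1}^2.
N_0 = 5
N_1 = 5 + 5^2 + 5^2 = 55
N_2 = 5 + 55^2 + 55^2 = 6055

6055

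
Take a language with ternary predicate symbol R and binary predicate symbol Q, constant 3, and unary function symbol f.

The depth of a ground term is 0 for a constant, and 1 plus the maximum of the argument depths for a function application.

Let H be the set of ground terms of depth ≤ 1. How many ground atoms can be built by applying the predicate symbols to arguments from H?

First count ground terms of depth ≤ 1.
Let N_k count ground terms of depth at most k. Each non-constant term of depth ≤ k is some function symbol applied to depth-≤(k−1) arguments, giving N_k = 1 + N_{k-1}.
N_0 = 1
N_1 = 1 + 1 = 2
So |H| = 2.
A ground atom is a predicate applied to a tuple of terms from H, so the count is the sum over predicates of |H|^arity:
  R: 2^3 = 8;  Q: 2^2 = 4
Total ground atoms: 8 + 4 = 12.

12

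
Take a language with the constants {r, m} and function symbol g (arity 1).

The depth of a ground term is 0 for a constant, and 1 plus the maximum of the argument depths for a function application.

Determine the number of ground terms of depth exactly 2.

Let N_k count ground terms of depth at most k. Each non-constant term of depth ≤ k is some function symbol applied to depth-≤(k−1) arguments, giving N_k = 2 + N_{k-1}.
N_0 = 2
N_1 = 2 + 2 = 4
N_2 = 2 + 4 = 6
Terms of depth exactly 2: N_2 − N_1 = 6 − 4 = 2.

2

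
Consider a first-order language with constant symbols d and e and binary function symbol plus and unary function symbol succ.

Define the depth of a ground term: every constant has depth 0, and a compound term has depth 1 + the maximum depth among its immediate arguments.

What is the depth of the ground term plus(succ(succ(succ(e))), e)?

4

depth(succ(e)) = 1 + depth(e) = 1 + 0 = 1
depth(succ(succ(e))) = 1 + depth(succ(e)) = 1 + 1 = 2
depth(succ(succ(succ(e)))) = 1 + depth(succ(succ(e))) = 1 + 2 = 3
depth(plus(succ(succ(succ(e))), e)) = 1 + max(3, 0) = 4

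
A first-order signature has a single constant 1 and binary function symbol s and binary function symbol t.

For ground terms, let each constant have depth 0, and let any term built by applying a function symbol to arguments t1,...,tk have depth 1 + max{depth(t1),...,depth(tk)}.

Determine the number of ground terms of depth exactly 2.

16

Write N_k for the number of ground terms of depth ≤ k. A term of depth ≤ k is either a constant or a function symbol applied to arguments of depth ≤ k−1, so N_k = 1 + N_{k-1}^2 + N_{k-1}^2.
N_0 = 1
N_1 = 1 + 1^2 + 1^2 = 3
N_2 = 1 + 3^2 + 3^2 = 19
Terms of depth exactly 2: N_2 − N_1 = 19 − 3 = 16.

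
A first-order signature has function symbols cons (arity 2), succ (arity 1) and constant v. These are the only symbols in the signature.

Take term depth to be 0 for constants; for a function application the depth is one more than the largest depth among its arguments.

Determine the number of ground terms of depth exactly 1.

Let N_k count ground terms of depth at most k. Each non-constant term of depth ≤ k is some function symbol applied to depth-≤(k−1) arguments, giving N_k = 1 + N_{k-1}^2 + N_{k-1}.
N_0 = 1
N_1 = 1 + 1^2 + 1 = 3
Terms of depth exactly 1: N_1 − N_0 = 3 − 1 = 2.

2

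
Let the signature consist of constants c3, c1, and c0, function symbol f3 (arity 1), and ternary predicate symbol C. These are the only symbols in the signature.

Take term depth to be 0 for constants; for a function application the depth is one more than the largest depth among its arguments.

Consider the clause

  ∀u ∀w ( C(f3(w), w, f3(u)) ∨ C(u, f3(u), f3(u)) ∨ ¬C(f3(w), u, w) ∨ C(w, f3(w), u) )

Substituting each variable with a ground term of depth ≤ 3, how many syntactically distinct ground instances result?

144

Ground terms of depth ≤ 3:
  Let N_k count ground terms of depth at most k. Each non-constant term of depth ≤ k is some function symbol applied to depth-≤(k−1) arguments, giving N_k = 3 + N_{k-1}.
  N_0 = 3
  N_1 = 3 + 3 = 6
  N_2 = 3 + 6 = 9
  N_3 = 3 + 9 = 12
  Explicitly: c3, c1, c0, f3(c3), f3(c1), f3(c0), f3(f3(c3)), f3(f3(c1)), f3(f3(c0)), f3(f3(f3(c3))), f3(f3(f3(c1))), f3(f3(f3(c0))).
So there are 12 ground terms available for substitution.
Each of u, w ranges independently over the available ground terms, and distinct assignments produce distinct instances.
Number of ground instances = 12^2 = 144.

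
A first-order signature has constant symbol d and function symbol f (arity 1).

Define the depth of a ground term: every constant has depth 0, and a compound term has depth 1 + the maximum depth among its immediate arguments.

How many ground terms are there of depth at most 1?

2

Let N_k count ground terms of depth at most k. Each non-constant term of depth ≤ k is some function symbol applied to depth-≤(k−1) arguments, giving N_k = 1 + N_{k-1}.
N_0 = 1
N_1 = 1 + 1 = 2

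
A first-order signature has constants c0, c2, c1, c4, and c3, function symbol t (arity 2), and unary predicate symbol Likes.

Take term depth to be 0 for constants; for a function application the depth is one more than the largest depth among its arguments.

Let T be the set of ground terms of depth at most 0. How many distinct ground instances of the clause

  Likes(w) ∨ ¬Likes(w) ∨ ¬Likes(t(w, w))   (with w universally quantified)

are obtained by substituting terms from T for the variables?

5

Ground terms of depth ≤ 0:
  If N_k denotes the number of depth-≤k ground terms, the 5 constants give N_0 = 5, and each function symbol of arity r contributes N_{k-1}^r new terms at level k: N_k = 5 + N_{k-1}^2.
  N_0 = 5
  Explicitly: c0, c2, c1, c4, c3.
So there are 5 ground terms available for substitution.
There is 1 variable to instantiate (w),  occurring in at least one literal, so different choices give different ground instances.
Number of ground instances = 5.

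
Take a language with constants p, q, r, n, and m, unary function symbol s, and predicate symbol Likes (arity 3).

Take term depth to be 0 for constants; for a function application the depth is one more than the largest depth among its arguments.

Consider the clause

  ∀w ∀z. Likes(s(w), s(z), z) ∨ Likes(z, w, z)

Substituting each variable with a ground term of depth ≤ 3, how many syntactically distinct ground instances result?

Ground terms of depth ≤ 3:
  Let N_k count ground terms of depth at most k. Each non-constant term of depth ≤ k is some function symbol applied to depth-≤(k−1) arguments, giving N_k = 5 + N_{k-1}.
  N_0 = 5
  N_1 = 5 + 5 = 10
  N_2 = 5 + 10 = 15
  N_3 = 5 + 15 = 20
So there are 20 ground terms available for substitution.
The clause has 2 distinct variables (w, z), each appearing in the body. In the free term algebra distinct substitutions yield syntactically distinct ground instances.
Number of ground instances = 20^2 = 400.

400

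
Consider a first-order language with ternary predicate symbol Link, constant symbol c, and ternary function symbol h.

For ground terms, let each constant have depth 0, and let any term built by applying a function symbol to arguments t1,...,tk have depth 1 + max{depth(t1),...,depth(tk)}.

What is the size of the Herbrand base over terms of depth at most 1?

8

First count ground terms of depth ≤ 1.
Write N_k for the number of ground terms of depth ≤ k. A term of depth ≤ k is either a constant or a function symbol applied to arguments of depth ≤ k−1, so N_k = 1 + N_{k-1}^3.
N_0 = 1
N_1 = 1 + 1^3 = 2
So |H| = 2.
Ground atoms are formed by filling each argument slot of a predicate with a term from H, so an r-ary predicate gives |H|^r atoms:
  Link: 2^3 = 8
Total ground atoms: 8.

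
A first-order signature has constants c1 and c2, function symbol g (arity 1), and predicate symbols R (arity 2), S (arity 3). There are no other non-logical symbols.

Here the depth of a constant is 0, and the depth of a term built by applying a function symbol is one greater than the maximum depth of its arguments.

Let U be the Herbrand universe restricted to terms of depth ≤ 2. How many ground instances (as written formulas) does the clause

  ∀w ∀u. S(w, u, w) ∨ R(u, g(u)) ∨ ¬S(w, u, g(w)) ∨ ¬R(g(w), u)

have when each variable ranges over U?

Ground terms of depth ≤ 2:
  Let N_k count ground terms of depth at most k. Each non-constant term of depth ≤ k is some function symbol applied to depth-≤(k−1) arguments, giving N_k = 2 + N_{k-1}.
  N_0 = 2
  N_1 = 2 + 2 = 4
  N_2 = 2 + 4 = 6
  Explicitly: c1, c2, g(c1), g(c2), g(g(c1)), g(g(c2)).
So there are 6 ground terms available for substitution.
There are 2 variables to instantiate (w, u), each occurring in at least one literal, so different choices give different ground instances.
Number of ground instances = 6^2 = 36.

36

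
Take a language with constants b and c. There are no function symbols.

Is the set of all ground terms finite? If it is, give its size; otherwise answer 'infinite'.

2

There are no function symbols, so every ground term is one of the 2 constants.
The Herbrand universe is {b, c}, which is finite with 2 elements.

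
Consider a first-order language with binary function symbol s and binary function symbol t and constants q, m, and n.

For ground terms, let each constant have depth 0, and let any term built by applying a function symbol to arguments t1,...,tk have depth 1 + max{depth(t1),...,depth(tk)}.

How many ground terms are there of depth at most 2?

885

If N_k denotes the number of depth-≤k ground terms, the 3 constants give N_0 = 3, and each function symbol of arity r contributes N_{k-1}^r new terms at level k: N_k = 3 + N_{k-1}^2 + N_{k-1}^2.
N_0 = 3
N_1 = 3 + 3^2 + 3^2 = 21
N_2 = 3 + 21^2 + 21^2 = 885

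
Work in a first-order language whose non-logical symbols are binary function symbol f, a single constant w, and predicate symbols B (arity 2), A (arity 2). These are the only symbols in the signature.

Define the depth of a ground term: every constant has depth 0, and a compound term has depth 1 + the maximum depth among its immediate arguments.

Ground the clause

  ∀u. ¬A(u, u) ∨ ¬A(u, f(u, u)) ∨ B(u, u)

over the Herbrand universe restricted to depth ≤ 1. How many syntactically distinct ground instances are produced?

Ground terms of depth ≤ 1:
  Let N_k = |{terms of depth ≤ k}|. Then N_0 = 1 and N_k = 1 + N_{k-1}^2 for k ≥ 1 (one summand per function symbol, arity giving the exponent).
  N_0 = 1
  N_1 = 1 + 1^2 = 2
  Explicitly: w, f(w, w).
So there are 2 ground terms available for substitution.
The variable u ranges independently over the available ground terms, and distinct assignments produce distinct instances.
Number of ground instances = 2.

2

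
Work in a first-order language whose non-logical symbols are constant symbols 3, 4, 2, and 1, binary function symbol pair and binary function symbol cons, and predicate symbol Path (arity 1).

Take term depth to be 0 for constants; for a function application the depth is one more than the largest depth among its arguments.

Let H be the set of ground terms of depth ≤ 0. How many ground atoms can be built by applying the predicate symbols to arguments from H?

First count ground terms of depth ≤ 0.
Let N_k = |{terms of depth ≤ k}|. Then N_0 = 4 and N_k = 4 + N_{k-1}^2 + N_{k-1}^2 for k ≥ 1 (one summand per function symbol, arity giving the exponent).
N_0 = 4
Explicitly: 3, 4, 2, 1.
So |H| = 4.
A ground atom is a predicate applied to a tuple of terms from H, so the count is the sum over predicates of |H|^arity:
  Path: 4
Total ground atoms: 4.

4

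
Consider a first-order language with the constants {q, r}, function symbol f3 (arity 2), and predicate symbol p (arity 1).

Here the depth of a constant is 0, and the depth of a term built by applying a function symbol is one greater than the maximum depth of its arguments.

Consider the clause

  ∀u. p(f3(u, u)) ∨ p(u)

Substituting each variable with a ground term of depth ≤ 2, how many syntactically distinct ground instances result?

Ground terms of depth ≤ 2:
  Let N_k = |{terms of depth ≤ k}|. Then N_0 = 2 and N_k = 2 + N_{k-1}^2 for k ≥ 1 (one summand per function symbol, arity giving the exponent).
  N_0 = 2
  N_1 = 2 + 2^2 = 6
  N_2 = 2 + 6^2 = 38
So there are 38 ground terms available for substitution.
The body mentions the single quantified variable u; since ground terms form a free algebra, no two substitutions collapse to the same formula.
Number of ground instances = 38.

38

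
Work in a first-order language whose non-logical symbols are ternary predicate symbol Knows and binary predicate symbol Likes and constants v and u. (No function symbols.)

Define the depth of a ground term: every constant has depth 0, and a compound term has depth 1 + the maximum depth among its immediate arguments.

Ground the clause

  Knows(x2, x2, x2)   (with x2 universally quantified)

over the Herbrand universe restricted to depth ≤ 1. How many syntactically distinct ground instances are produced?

Ground terms of depth ≤ 1:
  With no function symbols every ground term is a constant, so there are exactly 2 ground terms at every depth bound.
  N_0 = 2
  N_1 = 2
  Explicitly: v, u.
So there are 2 ground terms available for substitution.
The body mentions the single quantified variable x2; since ground terms form a free algebra, no two substitutions collapse to the same formula.
Number of ground instances = 2.

2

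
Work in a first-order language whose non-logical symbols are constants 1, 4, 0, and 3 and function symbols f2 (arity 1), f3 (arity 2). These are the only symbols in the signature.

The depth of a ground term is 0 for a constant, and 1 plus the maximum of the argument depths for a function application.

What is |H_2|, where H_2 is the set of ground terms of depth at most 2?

604

Count level by level. With function symbols f2/1, f3/2, the terms of depth ≤ k are the 4 constants together with each function applied to depth-≤(k−1) tuples, so N_k = 4 + N_{k-1} + N_{k-1}^2.
N_0 = 4
N_1 = 4 + 4 + 4^2 = 24
N_2 = 4 + 24 + 24^2 = 604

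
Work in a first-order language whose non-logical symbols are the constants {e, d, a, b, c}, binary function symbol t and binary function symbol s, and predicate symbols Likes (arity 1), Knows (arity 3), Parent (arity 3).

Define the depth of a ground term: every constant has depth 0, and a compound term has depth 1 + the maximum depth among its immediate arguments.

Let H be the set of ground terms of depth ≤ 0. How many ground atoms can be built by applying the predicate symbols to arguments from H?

First count ground terms of depth ≤ 0.
Let N_k count ground terms of depth at most k. Each non-constant term of depth ≤ k is some function symbol applied to depth-≤(k−1) arguments, giving N_k = 5 + N_{k-1}^2 + N_{k-1}^2.
N_0 = 5
So |H| = 5.
A ground atom is a predicate applied to a tuple of terms from H, so the count is the sum over predicates of |H|^arity:
  Likes: 5;  Knows: 5^3 = 125;  Parent: 5^3 = 125
Total ground atoms: 5 + 125 + 125 = 255.

255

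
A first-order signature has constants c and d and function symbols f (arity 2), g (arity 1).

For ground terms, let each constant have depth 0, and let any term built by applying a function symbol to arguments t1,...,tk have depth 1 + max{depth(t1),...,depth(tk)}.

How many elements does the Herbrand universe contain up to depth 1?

8

Write N_k for the number of ground terms of depth ≤ k. A term of depth ≤ k is either a constant or a function symbol applied to arguments of depth ≤ k−1, so N_k = 2 + N_{k-1}^2 + N_{k-1}.
N_0 = 2
N_1 = 2 + 2^2 + 2 = 8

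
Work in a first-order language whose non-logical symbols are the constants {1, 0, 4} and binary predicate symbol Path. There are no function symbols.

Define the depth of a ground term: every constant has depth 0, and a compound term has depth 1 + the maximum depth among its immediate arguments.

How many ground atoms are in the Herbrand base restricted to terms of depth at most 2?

9

First count ground terms of depth ≤ 2.
With no function symbols every ground term is a constant, so there are exactly 3 ground terms at every depth bound.
N_0 = 3
N_1 = 3
N_2 = 3
So |H| = 3.
For each predicate symbol, the number of ground atoms is |H| raised to its arity; summing:
  Path: 3^2 = 9
Total ground atoms: 9.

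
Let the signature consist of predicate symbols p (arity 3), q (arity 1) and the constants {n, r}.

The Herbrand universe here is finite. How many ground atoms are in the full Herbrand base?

With no function symbols, the Herbrand universe is just the 2 constants.
Ground atoms per predicate: p: 2^3 = 8, q: 2.
Herbrand base size = 8 + 2 = 10.

10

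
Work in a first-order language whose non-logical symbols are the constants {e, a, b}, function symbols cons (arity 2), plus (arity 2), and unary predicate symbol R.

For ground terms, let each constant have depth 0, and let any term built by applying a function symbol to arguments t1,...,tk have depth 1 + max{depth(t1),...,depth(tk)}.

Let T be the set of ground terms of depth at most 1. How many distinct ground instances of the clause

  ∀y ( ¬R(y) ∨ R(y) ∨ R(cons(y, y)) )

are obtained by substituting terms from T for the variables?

Ground terms of depth ≤ 1:
  If N_k denotes the number of depth-≤k ground terms, the 3 constants give N_0 = 3, and each function symbol of arity r contributes N_{k-1}^r new terms at level k: N_k = 3 + N_{k-1}^2 + N_{k-1}^2.
  N_0 = 3
  N_1 = 3 + 3^2 + 3^2 = 21
So there are 21 ground terms available for substitution.
There is 1 variable to instantiate (y),  occurring in at least one literal, so different choices give different ground instances.
Number of ground instances = 21.

21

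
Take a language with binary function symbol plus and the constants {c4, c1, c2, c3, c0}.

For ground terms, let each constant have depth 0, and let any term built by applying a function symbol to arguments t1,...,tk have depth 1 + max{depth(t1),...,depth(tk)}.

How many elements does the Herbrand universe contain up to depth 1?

30

Let N_k = |{terms of depth ≤ k}|. Then N_0 = 5 and N_k = 5 + N_{k-1}^2 for k ≥ 1 (one summand per function symbol, arity giving the exponent).
N_0 = 5
N_1 = 5 + 5^2 = 30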